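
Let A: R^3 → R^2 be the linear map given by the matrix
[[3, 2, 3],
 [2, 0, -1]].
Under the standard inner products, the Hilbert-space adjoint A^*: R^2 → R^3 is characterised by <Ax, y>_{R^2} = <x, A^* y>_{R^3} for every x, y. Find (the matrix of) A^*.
A^* = A^T =
[[3, 2],
 [2, 0],
 [3, -1]]

For real matrices with standard dot products, the defining identity <Ax, y> = <x, A^* y> gives (Ax)^T y = x^T (A^*) y, i.e. x^T A^T y = x^T (A^*) y. Since this holds for all x, y, we must have A^* = A^T. Therefore
A^* =
[[3, 2],
 [2, 0],
 [3, -1]].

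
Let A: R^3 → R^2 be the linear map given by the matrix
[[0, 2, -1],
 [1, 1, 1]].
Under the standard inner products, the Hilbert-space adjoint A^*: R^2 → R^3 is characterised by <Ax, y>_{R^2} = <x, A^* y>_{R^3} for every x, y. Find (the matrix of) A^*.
A^* = A^T =
[[0, 1],
 [2, 1],
 [-1, 1]]

For real matrices with standard dot products, the defining identity <Ax, y> = <x, A^* y> gives (Ax)^T y = x^T (A^*) y, i.e. x^T A^T y = x^T (A^*) y. Since this holds for all x, y, we must have A^* = A^T. Therefore
A^* =
[[0, 1],
 [2, 1],
 [-1, 1]].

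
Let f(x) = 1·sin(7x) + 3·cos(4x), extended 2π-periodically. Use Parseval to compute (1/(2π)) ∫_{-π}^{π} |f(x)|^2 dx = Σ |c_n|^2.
Σ |c_n|^2 = 5

Expand |f|^2 and use orthogonality of {sin(nx), cos(mx)} on [-π, π]:
  ∫_{-π}^{π} sin(nx)^2 dx = π, ∫ cos(mx)^2 dx = π, and cross terms integrate to 0.
So ∫_{-π}^{π} f(x)^2 dx = 1^2 · π + 3^2 · π = (1 + 9)π.
Divide by 2π: (1 + 9)/2 = 5.
By Parseval, this equals Σ |c_n|^2.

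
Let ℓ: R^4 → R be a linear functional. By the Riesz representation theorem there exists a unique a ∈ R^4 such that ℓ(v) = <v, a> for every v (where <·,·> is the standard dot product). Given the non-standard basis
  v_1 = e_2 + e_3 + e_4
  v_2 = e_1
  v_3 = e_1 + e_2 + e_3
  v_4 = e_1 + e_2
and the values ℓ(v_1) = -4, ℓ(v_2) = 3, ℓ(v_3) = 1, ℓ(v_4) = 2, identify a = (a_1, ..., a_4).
a = (3, -1, -1, -2)

Write a = (a_1, ..., a_4) in the standard basis. For each basis vector v_i, ℓ(v_i) = <v_i, a> is a linear equation in the a_j's. Collect the n equations into a matrix system V a = ℓ, where row i of V is v_i (expressed in the standard basis). Since V is invertible (lower-triangular with 1s on the diagonal, up to permutation), solve by back-substitution:
  V =
[[0, 1, 1, 1],
 [1, 0, 0, 0],
 [1, 1, 1, 0],
 [1, 1, 0, 0]]
  V a = (-4, 3, 1, 2)
Solving gives a = (3, -1, -1, -2).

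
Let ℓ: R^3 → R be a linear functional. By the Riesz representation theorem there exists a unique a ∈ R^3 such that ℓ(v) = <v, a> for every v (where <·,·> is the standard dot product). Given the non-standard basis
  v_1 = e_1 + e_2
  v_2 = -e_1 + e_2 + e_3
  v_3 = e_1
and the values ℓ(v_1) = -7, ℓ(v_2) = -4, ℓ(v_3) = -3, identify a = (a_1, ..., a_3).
a = (-3, -4, -3)

Write a = (a_1, ..., a_3) in the standard basis. For each basis vector v_i, ℓ(v_i) = <v_i, a> is a linear equation in the a_j's. Collect the n equations into a matrix system V a = ℓ, where row i of V is v_i (expressed in the standard basis). Since V is invertible (lower-triangular with 1s on the diagonal, up to permutation), solve by back-substitution:
  V =
[[1, 1, 0],
 [-1, 1, 1],
 [1, 0, 0]]
  V a = (-7, -4, -3)
Solving gives a = (-3, -4, -3).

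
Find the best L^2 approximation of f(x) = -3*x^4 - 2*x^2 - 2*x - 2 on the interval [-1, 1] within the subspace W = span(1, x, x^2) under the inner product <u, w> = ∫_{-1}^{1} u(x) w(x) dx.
g(x) = -32*x^2/7 - 2*x - 61/35

The best approximation g ∈ W is the orthogonal projection of f onto W. Writing g = a_0 + a_1 x + a_2 x^2, the coefficients solve the normal equations G · a = b where
  G_{ij} = <φ_i, φ_j> and b_i = <f, φ_i>, with φ_0 = 1, φ_1 = x, φ_2 = x^2.
G =
  [2, 0, 2/3]
  [0, 2/3, 0]
  [2/3, 0, 2/5],
b = (-98/15, -4/3, -314/105).
Solving gives a_0 = -61/35, a_1 = -2, a_2 = -32/7, so
  g(x) = -32*x^2/7 - 2*x - 61/35.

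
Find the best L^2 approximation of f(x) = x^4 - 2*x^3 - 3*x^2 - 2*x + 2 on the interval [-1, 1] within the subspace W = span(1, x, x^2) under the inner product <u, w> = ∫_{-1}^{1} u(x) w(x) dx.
g(x) = -15*x^2/7 - 16*x/5 + 67/35

The best approximation g ∈ W is the orthogonal projection of f onto W. Writing g = a_0 + a_1 x + a_2 x^2, the coefficients solve the normal equations G · a = b where
  G_{ij} = <φ_i, φ_j> and b_i = <f, φ_i>, with φ_0 = 1, φ_1 = x, φ_2 = x^2.
G =
  [2, 0, 2/3]
  [0, 2/3, 0]
  [2/3, 0, 2/5],
b = (12/5, -32/15, 44/105).
Solving gives a_0 = 67/35, a_1 = -16/5, a_2 = -15/7, so
  g(x) = -15*x^2/7 - 16*x/5 + 67/35.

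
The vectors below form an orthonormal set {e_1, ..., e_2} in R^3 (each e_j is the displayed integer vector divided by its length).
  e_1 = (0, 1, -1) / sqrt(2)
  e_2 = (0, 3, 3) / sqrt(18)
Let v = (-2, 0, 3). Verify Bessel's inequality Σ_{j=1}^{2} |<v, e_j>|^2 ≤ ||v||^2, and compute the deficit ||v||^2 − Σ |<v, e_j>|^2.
Σ |<v, e_j>|^2 = 9; ||v||^2 = 13; deficit = 4

Write each e_j = u_j / sqrt(<u_j, u_j>) where u_j is the displayed integer vector. Then <v, e_j> = <v, u_j> / sqrt(<u_j, u_j>), so |<v, e_j>|^2 = <v, u_j>^2 / <u_j, u_j>.
Coefficients: <v, e_1> = -3/sqrt(2), <v, e_2> = 9/sqrt(18).
Square and sum: Σ |<v, e_j>|^2 = 9.
Compute ||v||^2 = v·v = 13.
Deficit = 13 − 9 = 4 ≥ 0, confirming Bessel's inequality. (The deficit equals ||v − Σ <v,e_j> e_j||^2, the squared distance from v to span{e_j}.)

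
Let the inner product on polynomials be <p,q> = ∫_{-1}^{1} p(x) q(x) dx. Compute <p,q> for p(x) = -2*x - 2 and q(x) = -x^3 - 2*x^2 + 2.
<p,q> = -68/15

Expand the product: p(x)·q(x) = 2*x^4 + 6*x^3 + 4*x^2 - 4*x - 4.
∫_{-1}^{1} of each monomial x^k gives [2/(k+1) if k even, 0 if k odd]. Integrating term-by-term (or equivalently evaluating the antiderivative F(x) = 2*x^5/5 + 3*x^4/2 + 4*x^3/3 - 2*x^2 - 4*x at the endpoints):
  F(1) − F(−1) = -83/30 − (53/30) = -68/15.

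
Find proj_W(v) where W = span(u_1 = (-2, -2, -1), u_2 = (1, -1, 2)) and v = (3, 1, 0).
proj_W(v) = (9/5, 43/25, 24/25)

Set up U = [u_1 | ... | u_2] ∈ R^(3×2). The projector onto W = col(U) is P = U (U^T U)^(-1) U^T.
Compute U^T U =
  [9, -2]
  [-2, 6],
and U^T v = (-8, 2).
Solve U^T U · c = U^T v for the coefficients: c = (-22/25, 1/25). The projection is proj_W(v) = U c.
Check: (v - proj_W(v)) · u_1 = 0  (should be 0).
Check: (v - proj_W(v)) · u_2 = 0  (should be 0).
Result: proj_W(v) = (9/5, 43/25, 24/25).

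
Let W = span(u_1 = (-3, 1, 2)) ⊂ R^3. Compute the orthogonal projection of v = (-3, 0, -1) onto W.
proj_W(v) = (-3/2, 1/2, 1)

Set up U = [u_1 | ... | u_1] ∈ R^(3×1). The projector onto W = col(U) is P = U (U^T U)^(-1) U^T.
Compute U^T U =
  [14],
and U^T v = (7).
Solve U^T U · c = U^T v for the coefficients: c = (1/2). The projection is proj_W(v) = U c.
Check: (v - proj_W(v)) · u_1 = 0  (should be 0).
Result: proj_W(v) = (-3/2, 1/2, 1).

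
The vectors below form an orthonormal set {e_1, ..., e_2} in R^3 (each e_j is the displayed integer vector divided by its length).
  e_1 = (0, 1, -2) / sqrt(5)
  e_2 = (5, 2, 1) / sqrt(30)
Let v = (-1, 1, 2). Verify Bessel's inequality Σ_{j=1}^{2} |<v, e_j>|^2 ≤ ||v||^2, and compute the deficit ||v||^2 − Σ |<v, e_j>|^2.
Σ |<v, e_j>|^2 = 11/6; ||v||^2 = 6; deficit = 25/6

Write each e_j = u_j / sqrt(<u_j, u_j>) where u_j is the displayed integer vector. Then <v, e_j> = <v, u_j> / sqrt(<u_j, u_j>), so |<v, e_j>|^2 = <v, u_j>^2 / <u_j, u_j>.
Coefficients: <v, e_1> = -3/sqrt(5), <v, e_2> = -1/sqrt(30).
Square and sum: Σ |<v, e_j>|^2 = 11/6.
Compute ||v||^2 = v·v = 6.
Deficit = 6 − 11/6 = 25/6 ≥ 0, confirming Bessel's inequality. (The deficit equals ||v − Σ <v,e_j> e_j||^2, the squared distance from v to span{e_j}.)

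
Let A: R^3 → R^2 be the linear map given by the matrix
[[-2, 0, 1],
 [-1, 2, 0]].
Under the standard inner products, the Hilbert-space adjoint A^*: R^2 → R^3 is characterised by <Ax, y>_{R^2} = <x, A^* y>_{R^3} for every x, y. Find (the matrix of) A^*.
A^* = A^T =
[[-2, -1],
 [0, 2],
 [1, 0]]

For real matrices with standard dot products, the defining identity <Ax, y> = <x, A^* y> gives (Ax)^T y = x^T (A^*) y, i.e. x^T A^T y = x^T (A^*) y. Since this holds for all x, y, we must have A^* = A^T. Therefore
A^* =
[[-2, -1],
 [0, 2],
 [1, 0]].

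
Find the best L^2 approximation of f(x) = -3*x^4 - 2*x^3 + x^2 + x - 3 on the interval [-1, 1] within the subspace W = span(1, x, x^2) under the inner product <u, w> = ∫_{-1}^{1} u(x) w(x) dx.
g(x) = -11*x^2/7 - x/5 - 96/35

The best approximation g ∈ W is the orthogonal projection of f onto W. Writing g = a_0 + a_1 x + a_2 x^2, the coefficients solve the normal equations G · a = b where
  G_{ij} = <φ_i, φ_j> and b_i = <f, φ_i>, with φ_0 = 1, φ_1 = x, φ_2 = x^2.
G =
  [2, 0, 2/3]
  [0, 2/3, 0]
  [2/3, 0, 2/5],
b = (-98/15, -2/15, -86/35).
Solving gives a_0 = -96/35, a_1 = -1/5, a_2 = -11/7, so
  g(x) = -11*x^2/7 - x/5 - 96/35.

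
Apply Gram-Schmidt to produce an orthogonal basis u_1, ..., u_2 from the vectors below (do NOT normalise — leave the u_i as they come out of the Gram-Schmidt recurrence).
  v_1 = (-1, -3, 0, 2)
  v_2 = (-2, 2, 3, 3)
Orthogonal basis:
  u_1 = (-1, -3, 0, 2)
  u_2 = (-13/7, 17/7, 3, 19/7)

Apply the Gram-Schmidt recurrence
  u_1 = v_1
  u_i = v_i − Σ_{j<i} ((v_i · u_j) / (u_j · u_j)) · u_j.

Step by step this gives:
  u_1 = (-1, -3, 0, 2)
  u_2 = (-13/7, 17/7, 3, 19/7)

Orthogonality check:
  u_2 · u_1 = 0 (should be 0)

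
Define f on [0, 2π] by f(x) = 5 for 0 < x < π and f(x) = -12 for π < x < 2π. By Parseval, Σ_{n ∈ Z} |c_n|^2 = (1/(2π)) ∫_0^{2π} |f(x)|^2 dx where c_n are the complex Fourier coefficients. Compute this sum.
Σ |c_n|^2 = 169/2

Parseval equates the L^2 energy of f (normalised by 1/(2π)) with the ℓ^2 sum of its Fourier coefficients: (1/(2π)) ∫_0^{2π} |f|^2 = Σ |c_n|^2.
Compute the left side: (1/(2π)) [∫_0^π 5^2 dx + ∫_π^{2π} (-12)^2 dx] = (1/(2π)) · (25π + 144π) = (25 + 144)/2 = 169/2.
So Σ_{n ∈ Z} |c_n|^2 = 169/2.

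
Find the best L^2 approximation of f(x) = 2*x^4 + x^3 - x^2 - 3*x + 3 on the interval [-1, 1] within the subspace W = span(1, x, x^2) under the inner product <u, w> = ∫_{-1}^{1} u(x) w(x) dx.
g(x) = 5*x^2/7 - 12*x/5 + 99/35

The best approximation g ∈ W is the orthogonal projection of f onto W. Writing g = a_0 + a_1 x + a_2 x^2, the coefficients solve the normal equations G · a = b where
  G_{ij} = <φ_i, φ_j> and b_i = <f, φ_i>, with φ_0 = 1, φ_1 = x, φ_2 = x^2.
G =
  [2, 0, 2/3]
  [0, 2/3, 0]
  [2/3, 0, 2/5],
b = (92/15, -8/5, 76/35).
Solving gives a_0 = 99/35, a_1 = -12/5, a_2 = 5/7, so
  g(x) = 5*x^2/7 - 12*x/5 + 99/35.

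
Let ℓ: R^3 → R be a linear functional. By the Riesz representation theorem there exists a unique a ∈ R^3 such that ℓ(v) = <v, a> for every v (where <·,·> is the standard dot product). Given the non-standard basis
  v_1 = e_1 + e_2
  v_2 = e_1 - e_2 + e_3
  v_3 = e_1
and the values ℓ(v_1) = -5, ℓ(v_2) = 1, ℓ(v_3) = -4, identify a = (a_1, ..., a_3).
a = (-4, -1, 4)

Write a = (a_1, ..., a_3) in the standard basis. For each basis vector v_i, ℓ(v_i) = <v_i, a> is a linear equation in the a_j's. Collect the n equations into a matrix system V a = ℓ, where row i of V is v_i (expressed in the standard basis). Since V is invertible (lower-triangular with 1s on the diagonal, up to permutation), solve by back-substitution:
  V =
[[1, 1, 0],
 [1, -1, 1],
 [1, 0, 0]]
  V a = (-5, 1, -4)
Solving gives a = (-4, -1, 4).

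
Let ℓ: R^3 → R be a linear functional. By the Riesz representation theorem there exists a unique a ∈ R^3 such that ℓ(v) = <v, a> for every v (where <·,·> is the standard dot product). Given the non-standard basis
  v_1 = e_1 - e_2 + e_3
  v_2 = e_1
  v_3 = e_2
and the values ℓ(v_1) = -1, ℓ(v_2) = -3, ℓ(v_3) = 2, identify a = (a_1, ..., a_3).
a = (-3, 2, 4)

Write a = (a_1, ..., a_3) in the standard basis. For each basis vector v_i, ℓ(v_i) = <v_i, a> is a linear equation in the a_j's. Collect the n equations into a matrix system V a = ℓ, where row i of V is v_i (expressed in the standard basis). Since V is invertible (lower-triangular with 1s on the diagonal, up to permutation), solve by back-substitution:
  V =
[[1, -1, 1],
 [1, 0, 0],
 [0, 1, 0]]
  V a = (-1, -3, 2)
Solving gives a = (-3, 2, 4).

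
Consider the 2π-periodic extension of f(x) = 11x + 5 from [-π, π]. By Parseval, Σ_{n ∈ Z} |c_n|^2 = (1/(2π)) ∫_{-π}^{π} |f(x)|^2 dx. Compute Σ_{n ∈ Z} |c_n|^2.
Σ |c_n|^2 = 121π^2/3 + 25

Expand and integrate term by term over [-π, π]:
  ∫ (11x)^2 dx = 121·(2π^3/3); ∫ 2·11·(5)·x dx = 0 (odd integrand); ∫ 5^2 dx = 25·2π.
So (1/(2π)) ∫_{-π}^{π} (11x + 5)^2 dx = 121π^2/3 + 25 = 121π^2/3 + 25.
Parseval ⇒ Σ |c_n|^2 = 121π^2/3 + 25.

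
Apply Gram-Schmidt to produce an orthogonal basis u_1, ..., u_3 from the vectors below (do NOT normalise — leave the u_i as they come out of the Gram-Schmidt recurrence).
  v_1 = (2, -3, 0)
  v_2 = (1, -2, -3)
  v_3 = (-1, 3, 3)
Orthogonal basis:
  u_1 = (2, -3, 0)
  u_2 = (-3/13, -2/13, -3)
  u_3 = (27/59, 18/59, -3/59)

Apply the Gram-Schmidt recurrence
  u_1 = v_1
  u_i = v_i − Σ_{j<i} ((v_i · u_j) / (u_j · u_j)) · u_j.

Step by step this gives:
  u_1 = (2, -3, 0)
  u_2 = (-3/13, -2/13, -3)
  u_3 = (27/59, 18/59, -3/59)

Orthogonality check:
  u_2 · u_1 = 0 (should be 0)
  u_3 · u_1 = 0 (should be 0)
  u_3 · u_2 = 0 (should be 0)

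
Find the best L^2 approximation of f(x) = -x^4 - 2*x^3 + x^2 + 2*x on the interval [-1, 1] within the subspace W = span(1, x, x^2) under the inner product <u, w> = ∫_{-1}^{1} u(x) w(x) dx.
g(x) = x^2/7 + 4*x/5 + 3/35

The best approximation g ∈ W is the orthogonal projection of f onto W. Writing g = a_0 + a_1 x + a_2 x^2, the coefficients solve the normal equations G · a = b where
  G_{ij} = <φ_i, φ_j> and b_i = <f, φ_i>, with φ_0 = 1, φ_1 = x, φ_2 = x^2.
G =
  [2, 0, 2/3]
  [0, 2/3, 0]
  [2/3, 0, 2/5],
b = (4/15, 8/15, 4/35).
Solving gives a_0 = 3/35, a_1 = 4/5, a_2 = 1/7, so
  g(x) = x^2/7 + 4*x/5 + 3/35.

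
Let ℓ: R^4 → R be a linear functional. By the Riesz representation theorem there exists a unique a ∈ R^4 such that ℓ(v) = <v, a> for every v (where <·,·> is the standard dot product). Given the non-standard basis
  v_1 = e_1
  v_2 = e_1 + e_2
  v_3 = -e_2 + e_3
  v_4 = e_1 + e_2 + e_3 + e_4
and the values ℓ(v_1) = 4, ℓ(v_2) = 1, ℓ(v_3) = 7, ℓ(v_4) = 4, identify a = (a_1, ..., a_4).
a = (4, -3, 4, -1)

Write a = (a_1, ..., a_4) in the standard basis. For each basis vector v_i, ℓ(v_i) = <v_i, a> is a linear equation in the a_j's. Collect the n equations into a matrix system V a = ℓ, where row i of V is v_i (expressed in the standard basis). Since V is invertible (lower-triangular with 1s on the diagonal, up to permutation), solve by back-substitution:
  V =
[[1, 0, 0, 0],
 [1, 1, 0, 0],
 [0, -1, 1, 0],
 [1, 1, 1, 1]]
  V a = (4, 1, 7, 4)
Solving gives a = (4, -3, 4, -1).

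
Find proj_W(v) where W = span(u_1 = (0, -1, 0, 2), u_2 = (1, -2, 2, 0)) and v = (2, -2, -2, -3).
proj_W(v) = (18/41, 4/41, 36/41, -80/41)

Set up U = [u_1 | ... | u_2] ∈ R^(4×2). The projector onto W = col(U) is P = U (U^T U)^(-1) U^T.
Compute U^T U =
  [5, 2]
  [2, 9],
and U^T v = (-4, 2).
Solve U^T U · c = U^T v for the coefficients: c = (-40/41, 18/41). The projection is proj_W(v) = U c.
Check: (v - proj_W(v)) · u_1 = 0  (should be 0).
Check: (v - proj_W(v)) · u_2 = 0  (should be 0).
Result: proj_W(v) = (18/41, 4/41, 36/41, -80/41).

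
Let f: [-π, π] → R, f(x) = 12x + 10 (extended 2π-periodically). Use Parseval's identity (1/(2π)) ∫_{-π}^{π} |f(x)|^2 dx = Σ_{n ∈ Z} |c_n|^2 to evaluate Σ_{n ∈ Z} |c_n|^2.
Σ |c_n|^2 = 48π^2 + 100

Expand and integrate term by term over [-π, π]:
  ∫ (12x)^2 dx = 144·(2π^3/3); ∫ 2·12·(10)·x dx = 0 (odd integrand); ∫ 10^2 dx = 100·2π.
So (1/(2π)) ∫_{-π}^{π} (12x + 10)^2 dx = 144π^2/3 + 100 = 48π^2 + 100.
Parseval ⇒ Σ |c_n|^2 = 48π^2 + 100.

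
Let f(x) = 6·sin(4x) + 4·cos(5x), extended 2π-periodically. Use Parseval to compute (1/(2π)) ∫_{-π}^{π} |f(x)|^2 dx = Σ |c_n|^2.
Σ |c_n|^2 = 26

Expand |f|^2 and use orthogonality of {sin(nx), cos(mx)} on [-π, π]:
  ∫_{-π}^{π} sin(nx)^2 dx = π, ∫ cos(mx)^2 dx = π, and cross terms integrate to 0.
So ∫_{-π}^{π} f(x)^2 dx = 6^2 · π + 4^2 · π = (36 + 16)π.
Divide by 2π: (36 + 16)/2 = 26.
By Parseval, this equals Σ |c_n|^2.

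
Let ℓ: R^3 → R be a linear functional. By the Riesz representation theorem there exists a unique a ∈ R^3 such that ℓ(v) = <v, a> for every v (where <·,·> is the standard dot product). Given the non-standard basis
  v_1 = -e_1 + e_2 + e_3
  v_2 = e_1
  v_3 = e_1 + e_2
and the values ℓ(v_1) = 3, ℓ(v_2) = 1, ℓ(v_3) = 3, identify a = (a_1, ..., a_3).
a = (1, 2, 2)

Write a = (a_1, ..., a_3) in the standard basis. For each basis vector v_i, ℓ(v_i) = <v_i, a> is a linear equation in the a_j's. Collect the n equations into a matrix system V a = ℓ, where row i of V is v_i (expressed in the standard basis). Since V is invertible (lower-triangular with 1s on the diagonal, up to permutation), solve by back-substitution:
  V =
[[-1, 1, 1],
 [1, 0, 0],
 [1, 1, 0]]
  V a = (3, 1, 3)
Solving gives a = (1, 2, 2).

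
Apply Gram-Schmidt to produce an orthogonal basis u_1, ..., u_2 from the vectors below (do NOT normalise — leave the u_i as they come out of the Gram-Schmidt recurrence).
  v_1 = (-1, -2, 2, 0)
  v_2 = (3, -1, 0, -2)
Orthogonal basis:
  u_1 = (-1, -2, 2, 0)
  u_2 = (26/9, -11/9, 2/9, -2)

Apply the Gram-Schmidt recurrence
  u_1 = v_1
  u_i = v_i − Σ_{j<i} ((v_i · u_j) / (u_j · u_j)) · u_j.

Step by step this gives:
  u_1 = (-1, -2, 2, 0)
  u_2 = (26/9, -11/9, 2/9, -2)

Orthogonality check:
  u_2 · u_1 = 0 (should be 0)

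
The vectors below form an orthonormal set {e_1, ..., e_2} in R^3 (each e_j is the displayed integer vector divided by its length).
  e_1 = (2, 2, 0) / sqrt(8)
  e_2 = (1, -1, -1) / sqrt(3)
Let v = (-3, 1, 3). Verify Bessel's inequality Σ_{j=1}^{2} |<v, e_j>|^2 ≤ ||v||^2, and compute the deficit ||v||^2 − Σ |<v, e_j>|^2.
Σ |<v, e_j>|^2 = 55/3; ||v||^2 = 19; deficit = 2/3

Write each e_j = u_j / sqrt(<u_j, u_j>) where u_j is the displayed integer vector. Then <v, e_j> = <v, u_j> / sqrt(<u_j, u_j>), so |<v, e_j>|^2 = <v, u_j>^2 / <u_j, u_j>.
Coefficients: <v, e_1> = -4/sqrt(8), <v, e_2> = -7/sqrt(3).
Square and sum: Σ |<v, e_j>|^2 = 55/3.
Compute ||v||^2 = v·v = 19.
Deficit = 19 − 55/3 = 2/3 ≥ 0, confirming Bessel's inequality. (The deficit equals ||v − Σ <v,e_j> e_j||^2, the squared distance from v to span{e_j}.)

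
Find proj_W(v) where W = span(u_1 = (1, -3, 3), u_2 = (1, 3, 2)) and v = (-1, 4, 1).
proj_W(v) = (113/262, 1023/262, 56/131)

Set up U = [u_1 | ... | u_2] ∈ R^(3×2). The projector onto W = col(U) is P = U (U^T U)^(-1) U^T.
Compute U^T U =
  [19, -2]
  [-2, 14],
and U^T v = (-10, 13).
Solve U^T U · c = U^T v for the coefficients: c = (-57/131, 227/262). The projection is proj_W(v) = U c.
Check: (v - proj_W(v)) · u_1 = 0  (should be 0).
Check: (v - proj_W(v)) · u_2 = 0  (should be 0).
Result: proj_W(v) = (113/262, 1023/262, 56/131).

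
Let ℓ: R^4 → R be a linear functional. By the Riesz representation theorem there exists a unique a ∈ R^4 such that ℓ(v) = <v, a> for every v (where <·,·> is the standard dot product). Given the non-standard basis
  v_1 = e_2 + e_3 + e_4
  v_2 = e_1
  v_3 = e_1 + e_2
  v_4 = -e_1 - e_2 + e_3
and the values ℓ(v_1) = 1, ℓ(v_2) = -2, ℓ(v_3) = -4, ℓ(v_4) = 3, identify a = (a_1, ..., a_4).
a = (-2, -2, -1, 4)

Write a = (a_1, ..., a_4) in the standard basis. For each basis vector v_i, ℓ(v_i) = <v_i, a> is a linear equation in the a_j's. Collect the n equations into a matrix system V a = ℓ, where row i of V is v_i (expressed in the standard basis). Since V is invertible (lower-triangular with 1s on the diagonal, up to permutation), solve by back-substitution:
  V =
[[0, 1, 1, 1],
 [1, 0, 0, 0],
 [1, 1, 0, 0],
 [-1, -1, 1, 0]]
  V a = (1, -2, -4, 3)
Solving gives a = (-2, -2, -1, 4).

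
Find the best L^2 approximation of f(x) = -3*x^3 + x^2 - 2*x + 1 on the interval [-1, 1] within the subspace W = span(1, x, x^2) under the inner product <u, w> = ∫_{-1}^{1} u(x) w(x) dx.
g(x) = x^2 - 19*x/5 + 1

The best approximation g ∈ W is the orthogonal projection of f onto W. Writing g = a_0 + a_1 x + a_2 x^2, the coefficients solve the normal equations G · a = b where
  G_{ij} = <φ_i, φ_j> and b_i = <f, φ_i>, with φ_0 = 1, φ_1 = x, φ_2 = x^2.
G =
  [2, 0, 2/3]
  [0, 2/3, 0]
  [2/3, 0, 2/5],
b = (8/3, -38/15, 16/15).
Solving gives a_0 = 1, a_1 = -19/5, a_2 = 1, so
  g(x) = x^2 - 19*x/5 + 1.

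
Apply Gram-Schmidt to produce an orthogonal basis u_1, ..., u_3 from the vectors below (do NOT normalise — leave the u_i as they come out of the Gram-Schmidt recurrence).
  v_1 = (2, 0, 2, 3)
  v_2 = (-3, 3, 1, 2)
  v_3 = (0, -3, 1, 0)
Orthogonal basis:
  u_1 = (2, 0, 2, 3)
  u_2 = (-55/17, 3, 13/17, 28/17)
  u_3 = (-544/387, -247/129, 403/387, 94/387)

Apply the Gram-Schmidt recurrence
  u_1 = v_1
  u_i = v_i − Σ_{j<i} ((v_i · u_j) / (u_j · u_j)) · u_j.

Step by step this gives:
  u_1 = (2, 0, 2, 3)
  u_2 = (-55/17, 3, 13/17, 28/17)
  u_3 = (-544/387, -247/129, 403/387, 94/387)

Orthogonality check:
  u_2 · u_1 = 0 (should be 0)
  u_3 · u_1 = 0 (should be 0)
  u_3 · u_2 = 0 (should be 0)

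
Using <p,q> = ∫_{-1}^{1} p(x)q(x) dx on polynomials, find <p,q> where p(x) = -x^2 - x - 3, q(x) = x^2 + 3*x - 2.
<p,q> = 134/15

Expand the product: p(x)·q(x) = -x^4 - 4*x^3 - 4*x^2 - 7*x + 6.
∫_{-1}^{1} of each monomial x^k gives [2/(k+1) if k even, 0 if k odd]. Integrating term-by-term (or equivalently evaluating the antiderivative F(x) = -x^5/5 - x^4 - 4*x^3/3 - 7*x^2/2 + 6*x at the endpoints):
  F(1) − F(−1) = -1/30 − (-269/30) = 134/15.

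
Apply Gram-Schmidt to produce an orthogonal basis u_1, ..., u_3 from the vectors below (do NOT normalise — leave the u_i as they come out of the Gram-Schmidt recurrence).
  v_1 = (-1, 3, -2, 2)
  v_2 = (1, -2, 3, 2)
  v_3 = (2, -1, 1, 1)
Orthogonal basis:
  u_1 = (-1, 3, -2, 2)
  u_2 = (1/2, -1/2, 2, 3)
  u_3 = (40/27, 2/27, -14/27, 1/9)

Apply the Gram-Schmidt recurrence
  u_1 = v_1
  u_i = v_i − Σ_{j<i} ((v_i · u_j) / (u_j · u_j)) · u_j.

Step by step this gives:
  u_1 = (-1, 3, -2, 2)
  u_2 = (1/2, -1/2, 2, 3)
  u_3 = (40/27, 2/27, -14/27, 1/9)

Orthogonality check:
  u_2 · u_1 = 0 (should be 0)
  u_3 · u_1 = 0 (should be 0)
  u_3 · u_2 = 0 (should be 0)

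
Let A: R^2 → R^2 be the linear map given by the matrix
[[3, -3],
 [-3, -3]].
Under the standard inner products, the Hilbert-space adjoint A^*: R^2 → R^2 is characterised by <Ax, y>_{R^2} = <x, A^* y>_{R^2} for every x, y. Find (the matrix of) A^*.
A^* = A^T =
[[3, -3],
 [-3, -3]]

For real matrices with standard dot products, the defining identity <Ax, y> = <x, A^* y> gives (Ax)^T y = x^T (A^*) y, i.e. x^T A^T y = x^T (A^*) y. Since this holds for all x, y, we must have A^* = A^T. Therefore
A^* =
[[3, -3],
 [-3, -3]].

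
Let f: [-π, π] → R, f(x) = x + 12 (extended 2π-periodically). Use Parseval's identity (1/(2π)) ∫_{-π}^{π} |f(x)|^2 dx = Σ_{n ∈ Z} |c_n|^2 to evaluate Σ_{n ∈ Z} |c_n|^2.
Σ |c_n|^2 = π^2/3 + 144

Expand and integrate term by term over [-π, π]:
  ∫ (x)^2 dx = 1·(2π^3/3); ∫ 2·1·(12)·x dx = 0 (odd integrand); ∫ 12^2 dx = 144·2π.
So (1/(2π)) ∫_{-π}^{π} (x + 12)^2 dx = 1π^2/3 + 144 = π^2/3 + 144.
Parseval ⇒ Σ |c_n|^2 = π^2/3 + 144.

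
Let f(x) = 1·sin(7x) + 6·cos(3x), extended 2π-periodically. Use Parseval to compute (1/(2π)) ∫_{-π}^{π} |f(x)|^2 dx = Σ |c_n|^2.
Σ |c_n|^2 = 37/2

Expand |f|^2 and use orthogonality of {sin(nx), cos(mx)} on [-π, π]:
  ∫_{-π}^{π} sin(nx)^2 dx = π, ∫ cos(mx)^2 dx = π, and cross terms integrate to 0.
So ∫_{-π}^{π} f(x)^2 dx = 1^2 · π + 6^2 · π = (1 + 36)π.
Divide by 2π: (1 + 36)/2 = 37/2.
By Parseval, this equals Σ |c_n|^2.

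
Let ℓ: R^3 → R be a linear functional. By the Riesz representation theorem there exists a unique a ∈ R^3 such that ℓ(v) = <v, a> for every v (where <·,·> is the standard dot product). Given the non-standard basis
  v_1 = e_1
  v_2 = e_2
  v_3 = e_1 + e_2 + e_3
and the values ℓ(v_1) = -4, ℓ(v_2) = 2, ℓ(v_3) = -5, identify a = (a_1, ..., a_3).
a = (-4, 2, -3)

Write a = (a_1, ..., a_3) in the standard basis. For each basis vector v_i, ℓ(v_i) = <v_i, a> is a linear equation in the a_j's. Collect the n equations into a matrix system V a = ℓ, where row i of V is v_i (expressed in the standard basis). Since V is invertible (lower-triangular with 1s on the diagonal, up to permutation), solve by back-substitution:
  V =
[[1, 0, 0],
 [0, 1, 0],
 [1, 1, 1]]
  V a = (-4, 2, -5)
Solving gives a = (-4, 2, -3).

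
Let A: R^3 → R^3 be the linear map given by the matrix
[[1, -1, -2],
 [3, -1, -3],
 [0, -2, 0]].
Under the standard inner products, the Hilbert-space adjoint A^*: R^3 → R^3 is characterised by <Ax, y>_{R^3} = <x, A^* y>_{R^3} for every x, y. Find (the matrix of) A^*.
A^* = A^T =
[[1, 3, 0],
 [-1, -1, -2],
 [-2, -3, 0]]

For real matrices with standard dot products, the defining identity <Ax, y> = <x, A^* y> gives (Ax)^T y = x^T (A^*) y, i.e. x^T A^T y = x^T (A^*) y. Since this holds for all x, y, we must have A^* = A^T. Therefore
A^* =
[[1, 3, 0],
 [-1, -1, -2],
 [-2, -3, 0]].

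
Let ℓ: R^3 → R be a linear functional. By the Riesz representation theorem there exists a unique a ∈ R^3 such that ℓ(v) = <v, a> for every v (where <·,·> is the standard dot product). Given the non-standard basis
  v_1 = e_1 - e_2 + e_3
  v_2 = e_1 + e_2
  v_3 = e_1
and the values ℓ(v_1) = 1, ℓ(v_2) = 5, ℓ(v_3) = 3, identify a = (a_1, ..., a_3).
a = (3, 2, 0)

Write a = (a_1, ..., a_3) in the standard basis. For each basis vector v_i, ℓ(v_i) = <v_i, a> is a linear equation in the a_j's. Collect the n equations into a matrix system V a = ℓ, where row i of V is v_i (expressed in the standard basis). Since V is invertible (lower-triangular with 1s on the diagonal, up to permutation), solve by back-substitution:
  V =
[[1, -1, 1],
 [1, 1, 0],
 [1, 0, 0]]
  V a = (1, 5, 3)
Solving gives a = (3, 2, 0).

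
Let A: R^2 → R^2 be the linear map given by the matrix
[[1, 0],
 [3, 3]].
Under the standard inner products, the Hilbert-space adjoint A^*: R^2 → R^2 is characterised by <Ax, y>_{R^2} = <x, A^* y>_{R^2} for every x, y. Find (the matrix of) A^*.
A^* = A^T =
[[1, 3],
 [0, 3]]

For real matrices with standard dot products, the defining identity <Ax, y> = <x, A^* y> gives (Ax)^T y = x^T (A^*) y, i.e. x^T A^T y = x^T (A^*) y. Since this holds for all x, y, we must have A^* = A^T. Therefore
A^* =
[[1, 3],
 [0, 3]].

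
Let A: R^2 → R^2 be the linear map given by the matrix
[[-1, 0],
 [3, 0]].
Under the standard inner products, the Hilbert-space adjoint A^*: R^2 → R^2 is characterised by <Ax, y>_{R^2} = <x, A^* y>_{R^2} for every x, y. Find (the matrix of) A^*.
A^* = A^T =
[[-1, 3],
 [0, 0]]

For real matrices with standard dot products, the defining identity <Ax, y> = <x, A^* y> gives (Ax)^T y = x^T (A^*) y, i.e. x^T A^T y = x^T (A^*) y. Since this holds for all x, y, we must have A^* = A^T. Therefore
A^* =
[[-1, 3],
 [0, 0]].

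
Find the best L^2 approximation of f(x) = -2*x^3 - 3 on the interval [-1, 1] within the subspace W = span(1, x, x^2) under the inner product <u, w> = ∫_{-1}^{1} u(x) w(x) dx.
g(x) = -6*x/5 - 3

The best approximation g ∈ W is the orthogonal projection of f onto W. Writing g = a_0 + a_1 x + a_2 x^2, the coefficients solve the normal equations G · a = b where
  G_{ij} = <φ_i, φ_j> and b_i = <f, φ_i>, with φ_0 = 1, φ_1 = x, φ_2 = x^2.
G =
  [2, 0, 2/3]
  [0, 2/3, 0]
  [2/3, 0, 2/5],
b = (-6, -4/5, -2).
Solving gives a_0 = -3, a_1 = -6/5, a_2 = 0, so
  g(x) = -6*x/5 - 3.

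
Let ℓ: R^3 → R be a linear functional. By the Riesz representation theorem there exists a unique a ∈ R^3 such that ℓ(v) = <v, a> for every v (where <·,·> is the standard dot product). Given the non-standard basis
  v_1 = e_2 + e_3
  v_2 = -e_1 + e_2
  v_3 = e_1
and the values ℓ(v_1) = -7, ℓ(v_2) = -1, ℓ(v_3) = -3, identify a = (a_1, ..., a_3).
a = (-3, -4, -3)

Write a = (a_1, ..., a_3) in the standard basis. For each basis vector v_i, ℓ(v_i) = <v_i, a> is a linear equation in the a_j's. Collect the n equations into a matrix system V a = ℓ, where row i of V is v_i (expressed in the standard basis). Since V is invertible (lower-triangular with 1s on the diagonal, up to permutation), solve by back-substitution:
  V =
[[0, 1, 1],
 [-1, 1, 0],
 [1, 0, 0]]
  V a = (-7, -1, -3)
Solving gives a = (-3, -4, -3).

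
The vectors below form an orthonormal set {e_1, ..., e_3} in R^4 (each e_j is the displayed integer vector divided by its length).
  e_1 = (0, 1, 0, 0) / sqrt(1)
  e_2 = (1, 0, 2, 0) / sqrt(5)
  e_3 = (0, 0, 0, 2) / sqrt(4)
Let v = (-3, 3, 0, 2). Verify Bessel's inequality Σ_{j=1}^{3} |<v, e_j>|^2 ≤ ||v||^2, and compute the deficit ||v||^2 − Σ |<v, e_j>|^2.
Σ |<v, e_j>|^2 = 74/5; ||v||^2 = 22; deficit = 36/5

Write each e_j = u_j / sqrt(<u_j, u_j>) where u_j is the displayed integer vector. Then <v, e_j> = <v, u_j> / sqrt(<u_j, u_j>), so |<v, e_j>|^2 = <v, u_j>^2 / <u_j, u_j>.
Coefficients: <v, e_1> = 3/sqrt(1), <v, e_2> = -3/sqrt(5), <v, e_3> = 4/sqrt(4).
Square and sum: Σ |<v, e_j>|^2 = 74/5.
Compute ||v||^2 = v·v = 22.
Deficit = 22 − 74/5 = 36/5 ≥ 0, confirming Bessel's inequality. (The deficit equals ||v − Σ <v,e_j> e_j||^2, the squared distance from v to span{e_j}.)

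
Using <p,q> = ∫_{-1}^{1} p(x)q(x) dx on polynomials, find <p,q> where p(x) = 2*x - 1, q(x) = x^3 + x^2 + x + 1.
<p,q> = -8/15

Expand the product: p(x)·q(x) = 2*x^4 + x^3 + x^2 + x - 1.
∫_{-1}^{1} of each monomial x^k gives [2/(k+1) if k even, 0 if k odd]. Integrating term-by-term (or equivalently evaluating the antiderivative F(x) = 2*x^5/5 + x^4/4 + x^3/3 + x^2/2 - x at the endpoints):
  F(1) − F(−1) = 29/60 − (61/60) = -8/15.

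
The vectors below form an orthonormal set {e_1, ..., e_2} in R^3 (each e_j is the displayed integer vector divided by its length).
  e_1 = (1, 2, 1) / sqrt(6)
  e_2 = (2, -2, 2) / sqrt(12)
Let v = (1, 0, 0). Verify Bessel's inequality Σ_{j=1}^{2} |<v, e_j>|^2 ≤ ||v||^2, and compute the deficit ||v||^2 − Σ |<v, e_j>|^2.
Σ |<v, e_j>|^2 = 1/2; ||v||^2 = 1; deficit = 1/2

Write each e_j = u_j / sqrt(<u_j, u_j>) where u_j is the displayed integer vector. Then <v, e_j> = <v, u_j> / sqrt(<u_j, u_j>), so |<v, e_j>|^2 = <v, u_j>^2 / <u_j, u_j>.
Coefficients: <v, e_1> = 1/sqrt(6), <v, e_2> = 2/sqrt(12).
Square and sum: Σ |<v, e_j>|^2 = 1/2.
Compute ||v||^2 = v·v = 1.
Deficit = 1 − 1/2 = 1/2 ≥ 0, confirming Bessel's inequality. (The deficit equals ||v − Σ <v,e_j> e_j||^2, the squared distance from v to span{e_j}.)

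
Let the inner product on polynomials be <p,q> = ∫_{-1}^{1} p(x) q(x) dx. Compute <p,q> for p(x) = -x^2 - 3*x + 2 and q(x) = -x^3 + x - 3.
<p,q> = -54/5

Expand the product: p(x)·q(x) = x^5 + 3*x^4 - 3*x^3 + 11*x - 6.
∫_{-1}^{1} of each monomial x^k gives [2/(k+1) if k even, 0 if k odd]. Integrating term-by-term (or equivalently evaluating the antiderivative F(x) = x^6/6 + 3*x^5/5 - 3*x^4/4 + 11*x^2/2 - 6*x at the endpoints):
  F(1) − F(−1) = -29/60 − (619/60) = -54/5.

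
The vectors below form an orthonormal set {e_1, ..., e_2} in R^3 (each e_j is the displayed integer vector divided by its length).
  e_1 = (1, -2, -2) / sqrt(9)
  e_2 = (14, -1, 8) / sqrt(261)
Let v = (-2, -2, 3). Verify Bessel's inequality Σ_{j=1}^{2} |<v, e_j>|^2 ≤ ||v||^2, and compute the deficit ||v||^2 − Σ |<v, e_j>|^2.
Σ |<v, e_j>|^2 = 52/29; ||v||^2 = 17; deficit = 441/29

Write each e_j = u_j / sqrt(<u_j, u_j>) where u_j is the displayed integer vector. Then <v, e_j> = <v, u_j> / sqrt(<u_j, u_j>), so |<v, e_j>|^2 = <v, u_j>^2 / <u_j, u_j>.
Coefficients: <v, e_1> = -4/sqrt(9), <v, e_2> = -2/sqrt(261).
Square and sum: Σ |<v, e_j>|^2 = 52/29.
Compute ||v||^2 = v·v = 17.
Deficit = 17 − 52/29 = 441/29 ≥ 0, confirming Bessel's inequality. (The deficit equals ||v − Σ <v,e_j> e_j||^2, the squared distance from v to span{e_j}.)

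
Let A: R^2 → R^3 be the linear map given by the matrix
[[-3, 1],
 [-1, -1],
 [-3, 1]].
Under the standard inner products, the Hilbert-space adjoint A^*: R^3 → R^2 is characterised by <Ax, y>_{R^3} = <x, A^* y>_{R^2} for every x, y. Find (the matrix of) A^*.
A^* = A^T =
[[-3, -1, -3],
 [1, -1, 1]]

For real matrices with standard dot products, the defining identity <Ax, y> = <x, A^* y> gives (Ax)^T y = x^T (A^*) y, i.e. x^T A^T y = x^T (A^*) y. Since this holds for all x, y, we must have A^* = A^T. Therefore
A^* =
[[-3, -1, -3],
 [1, -1, 1]].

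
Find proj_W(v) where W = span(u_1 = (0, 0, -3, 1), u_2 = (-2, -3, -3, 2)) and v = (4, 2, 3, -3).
proj_W(v) = (316/139, 474/139, 453/139, -309/139)

Set up U = [u_1 | ... | u_2] ∈ R^(4×2). The projector onto W = col(U) is P = U (U^T U)^(-1) U^T.
Compute U^T U =
  [10, 11]
  [11, 26],
and U^T v = (-12, -29).
Solve U^T U · c = U^T v for the coefficients: c = (7/139, -158/139). The projection is proj_W(v) = U c.
Check: (v - proj_W(v)) · u_1 = 0  (should be 0).
Check: (v - proj_W(v)) · u_2 = 0  (should be 0).
Result: proj_W(v) = (316/139, 474/139, 453/139, -309/139).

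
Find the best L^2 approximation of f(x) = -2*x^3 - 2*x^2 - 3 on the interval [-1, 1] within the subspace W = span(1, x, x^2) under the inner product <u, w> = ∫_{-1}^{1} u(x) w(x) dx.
g(x) = -2*x^2 - 6*x/5 - 3

The best approximation g ∈ W is the orthogonal projection of f onto W. Writing g = a_0 + a_1 x + a_2 x^2, the coefficients solve the normal equations G · a = b where
  G_{ij} = <φ_i, φ_j> and b_i = <f, φ_i>, with φ_0 = 1, φ_1 = x, φ_2 = x^2.
G =
  [2, 0, 2/3]
  [0, 2/3, 0]
  [2/3, 0, 2/5],
b = (-22/3, -4/5, -14/5).
Solving gives a_0 = -3, a_1 = -6/5, a_2 = -2, so
  g(x) = -2*x^2 - 6*x/5 - 3.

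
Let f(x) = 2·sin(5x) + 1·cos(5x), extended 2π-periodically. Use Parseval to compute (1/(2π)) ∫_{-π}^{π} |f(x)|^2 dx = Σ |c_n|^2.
Σ |c_n|^2 = 5/2

Expand |f|^2 and use orthogonality of {sin(nx), cos(mx)} on [-π, π]:
  ∫_{-π}^{π} sin(nx)^2 dx = π, ∫ cos(mx)^2 dx = π, and cross terms integrate to 0.
So ∫_{-π}^{π} f(x)^2 dx = 2^2 · π + 1^2 · π = (4 + 1)π.
Divide by 2π: (4 + 1)/2 = 5/2.
By Parseval, this equals Σ |c_n|^2.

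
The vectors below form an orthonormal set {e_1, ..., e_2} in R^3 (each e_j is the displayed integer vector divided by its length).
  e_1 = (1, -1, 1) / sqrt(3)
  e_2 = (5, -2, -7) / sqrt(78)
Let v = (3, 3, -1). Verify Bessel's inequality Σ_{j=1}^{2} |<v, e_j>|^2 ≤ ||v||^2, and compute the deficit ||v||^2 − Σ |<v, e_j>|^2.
Σ |<v, e_j>|^2 = 47/13; ||v||^2 = 19; deficit = 200/13

Write each e_j = u_j / sqrt(<u_j, u_j>) where u_j is the displayed integer vector. Then <v, e_j> = <v, u_j> / sqrt(<u_j, u_j>), so |<v, e_j>|^2 = <v, u_j>^2 / <u_j, u_j>.
Coefficients: <v, e_1> = -1/sqrt(3), <v, e_2> = 16/sqrt(78).
Square and sum: Σ |<v, e_j>|^2 = 47/13.
Compute ||v||^2 = v·v = 19.
Deficit = 19 − 47/13 = 200/13 ≥ 0, confirming Bessel's inequality. (The deficit equals ||v − Σ <v,e_j> e_j||^2, the squared distance from v to span{e_j}.)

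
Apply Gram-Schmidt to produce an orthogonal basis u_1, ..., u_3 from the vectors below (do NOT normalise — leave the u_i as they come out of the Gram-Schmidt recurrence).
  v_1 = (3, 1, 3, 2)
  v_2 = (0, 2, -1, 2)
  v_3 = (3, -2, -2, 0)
Orthogonal basis:
  u_1 = (3, 1, 3, 2)
  u_2 = (-9/23, 43/23, -32/23, 40/23)
  u_3 = (61/22, -313/198, -245/99, 34/99)

Apply the Gram-Schmidt recurrence
  u_1 = v_1
  u_i = v_i − Σ_{j<i} ((v_i · u_j) / (u_j · u_j)) · u_j.

Step by step this gives:
  u_1 = (3, 1, 3, 2)
  u_2 = (-9/23, 43/23, -32/23, 40/23)
  u_3 = (61/22, -313/198, -245/99, 34/99)

Orthogonality check:
  u_2 · u_1 = 0 (should be 0)
  u_3 · u_1 = 0 (should be 0)
  u_3 · u_2 = 0 (should be 0)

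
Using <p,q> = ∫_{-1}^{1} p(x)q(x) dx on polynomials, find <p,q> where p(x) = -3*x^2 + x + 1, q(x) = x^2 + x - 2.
<p,q> = 2/15

Expand the product: p(x)·q(x) = -3*x^4 - 2*x^3 + 8*x^2 - x - 2.
∫_{-1}^{1} of each monomial x^k gives [2/(k+1) if k even, 0 if k odd]. Integrating term-by-term (or equivalently evaluating the antiderivative F(x) = -3*x^5/5 - x^4/2 + 8*x^3/3 - x^2/2 - 2*x at the endpoints):
  F(1) − F(−1) = -14/15 − (-16/15) = 2/15.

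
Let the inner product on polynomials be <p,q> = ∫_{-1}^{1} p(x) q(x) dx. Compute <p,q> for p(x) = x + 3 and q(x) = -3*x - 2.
<p,q> = -14

Expand the product: p(x)·q(x) = -3*x^2 - 11*x - 6.
∫_{-1}^{1} of each monomial x^k gives [2/(k+1) if k even, 0 if k odd]. Integrating term-by-term (or equivalently evaluating the antiderivative F(x) = -x^3 - 11*x^2/2 - 6*x at the endpoints):
  F(1) − F(−1) = -25/2 − (3/2) = -14.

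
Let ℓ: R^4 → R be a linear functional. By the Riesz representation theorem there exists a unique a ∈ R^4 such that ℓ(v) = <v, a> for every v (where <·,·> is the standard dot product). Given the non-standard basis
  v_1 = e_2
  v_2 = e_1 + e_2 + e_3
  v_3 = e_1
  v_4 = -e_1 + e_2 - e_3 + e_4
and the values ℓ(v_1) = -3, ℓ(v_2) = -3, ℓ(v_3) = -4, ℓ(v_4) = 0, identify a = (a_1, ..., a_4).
a = (-4, -3, 4, 3)

Write a = (a_1, ..., a_4) in the standard basis. For each basis vector v_i, ℓ(v_i) = <v_i, a> is a linear equation in the a_j's. Collect the n equations into a matrix system V a = ℓ, where row i of V is v_i (expressed in the standard basis). Since V is invertible (lower-triangular with 1s on the diagonal, up to permutation), solve by back-substitution:
  V =
[[0, 1, 0, 0],
 [1, 1, 1, 0],
 [1, 0, 0, 0],
 [-1, 1, -1, 1]]
  V a = (-3, -3, -4, 0)
Solving gives a = (-4, -3, 4, 3).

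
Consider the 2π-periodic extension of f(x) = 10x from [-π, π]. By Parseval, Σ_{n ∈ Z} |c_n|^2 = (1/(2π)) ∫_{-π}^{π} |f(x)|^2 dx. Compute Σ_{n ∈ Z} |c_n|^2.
Σ |c_n|^2 = 100π^2/3

Expand and integrate term by term over [-π, π]:
  ∫ (10x)^2 dx = 100·(2π^3/3); ∫ 2·10·(0)·x dx = 0 (odd integrand); ∫ 0^2 dx = 0·2π.
So (1/(2π)) ∫_{-π}^{π} (10x)^2 dx = 100π^2/3 + 0 = 100π^2/3.
Parseval ⇒ Σ |c_n|^2 = 100π^2/3.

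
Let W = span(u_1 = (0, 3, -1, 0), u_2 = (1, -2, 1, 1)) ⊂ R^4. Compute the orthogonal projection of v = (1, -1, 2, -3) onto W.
proj_W(v) = (-5/7, -11/7, 2/7, -5/7)

Set up U = [u_1 | ... | u_2] ∈ R^(4×2). The projector onto W = col(U) is P = U (U^T U)^(-1) U^T.
Compute U^T U =
  [10, -7]
  [-7, 7],
and U^T v = (-5, 2).
Solve U^T U · c = U^T v for the coefficients: c = (-1, -5/7). The projection is proj_W(v) = U c.
Check: (v - proj_W(v)) · u_1 = 0  (should be 0).
Check: (v - proj_W(v)) · u_2 = 0  (should be 0).
Result: proj_W(v) = (-5/7, -11/7, 2/7, -5/7).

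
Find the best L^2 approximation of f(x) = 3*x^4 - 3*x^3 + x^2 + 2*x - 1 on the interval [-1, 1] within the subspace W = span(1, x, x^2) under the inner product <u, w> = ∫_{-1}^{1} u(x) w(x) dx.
g(x) = 25*x^2/7 + x/5 - 44/35

The best approximation g ∈ W is the orthogonal projection of f onto W. Writing g = a_0 + a_1 x + a_2 x^2, the coefficients solve the normal equations G · a = b where
  G_{ij} = <φ_i, φ_j> and b_i = <f, φ_i>, with φ_0 = 1, φ_1 = x, φ_2 = x^2.
G =
  [2, 0, 2/3]
  [0, 2/3, 0]
  [2/3, 0, 2/5],
b = (-2/15, 2/15, 62/105).
Solving gives a_0 = -44/35, a_1 = 1/5, a_2 = 25/7, so
  g(x) = 25*x^2/7 + x/5 - 44/35.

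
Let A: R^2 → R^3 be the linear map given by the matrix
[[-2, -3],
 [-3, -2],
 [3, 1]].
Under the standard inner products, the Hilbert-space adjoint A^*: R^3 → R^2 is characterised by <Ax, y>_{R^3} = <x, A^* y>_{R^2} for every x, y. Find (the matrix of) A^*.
A^* = A^T =
[[-2, -3, 3],
 [-3, -2, 1]]

For real matrices with standard dot products, the defining identity <Ax, y> = <x, A^* y> gives (Ax)^T y = x^T (A^*) y, i.e. x^T A^T y = x^T (A^*) y. Since this holds for all x, y, we must have A^* = A^T. Therefore
A^* =
[[-2, -3, 3],
 [-3, -2, 1]].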